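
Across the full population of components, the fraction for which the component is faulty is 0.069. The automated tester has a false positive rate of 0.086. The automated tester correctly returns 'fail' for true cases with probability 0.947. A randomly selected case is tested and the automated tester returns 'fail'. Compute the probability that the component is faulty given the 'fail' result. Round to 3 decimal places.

Write H for 'the component is faulty'. Prior odds H:¬H = 0.069/0.931 = 0.074114. For the 'fail' outcome, the likelihood ratio is 0.947/0.086 = 11.012.
Posterior odds = 0.074114 × 11.012 = 0.81611, so P(H|E) = 0.81611/(1+0.81611) = 0.449.

P(H | E) ≈ 0.449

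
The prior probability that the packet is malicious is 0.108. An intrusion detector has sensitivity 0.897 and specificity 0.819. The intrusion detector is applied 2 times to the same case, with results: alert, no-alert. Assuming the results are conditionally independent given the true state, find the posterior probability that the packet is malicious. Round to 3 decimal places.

Let H be the event that the packet is malicious; start with P(H) = 0.108. P('alert'|H) = 0.897, P('alert'|¬H) = 0.181.
Update on result 1 ('alert'): P(H) ← 0.897·0.1080 / (0.897·0.1080 + 0.181·0.8920) = 0.096876/0.25833 = 0.3750.
Update on result 2 ('no-alert'): P(H) ← 0.103·0.3750 / (0.103·0.3750 + 0.819·0.6250) = 0.038626/0.55049 = 0.0702.

Posterior P(H) ≈ 0.070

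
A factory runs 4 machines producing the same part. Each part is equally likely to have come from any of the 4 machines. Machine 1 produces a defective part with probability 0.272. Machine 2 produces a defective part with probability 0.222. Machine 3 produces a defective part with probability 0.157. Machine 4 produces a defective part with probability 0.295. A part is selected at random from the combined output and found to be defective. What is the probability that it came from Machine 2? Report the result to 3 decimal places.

Posterior probability ≈ 0.235

P(defective|M1) = 0.272; P(defective|M2) = 0.222; P(defective|M3) = 0.157; P(defective|M4) = 0.295.
Prior × likelihood for each source: 0.25·0.272=0.06800, 0.25·0.222=0.05550, 0.25·0.157=0.03925, 0.25·0.295=0.07375. Summing gives P(defective) = 0.23650.
P(Machine 2 | defective) = 0.05550 / 0.23650 = 0.235.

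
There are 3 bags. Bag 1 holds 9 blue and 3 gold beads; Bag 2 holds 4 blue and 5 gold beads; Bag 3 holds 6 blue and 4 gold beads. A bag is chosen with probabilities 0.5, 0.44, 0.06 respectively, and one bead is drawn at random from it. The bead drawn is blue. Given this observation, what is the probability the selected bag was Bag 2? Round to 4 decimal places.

P(blue|Bag 1) = 0.75; P(blue|Bag 2) = 0.4444; P(blue|Bag 3) = 0.6.
Prior × likelihood for each source: 0.5·0.75=0.3750, 0.44·0.4444=0.1956, 0.06·0.6=0.03600. Summing gives P(blue) = 0.60656.
P(Bag 2 | blue) = 0.1956 / 0.60656 = 0.3224.

Posterior probability ≈ 0.3224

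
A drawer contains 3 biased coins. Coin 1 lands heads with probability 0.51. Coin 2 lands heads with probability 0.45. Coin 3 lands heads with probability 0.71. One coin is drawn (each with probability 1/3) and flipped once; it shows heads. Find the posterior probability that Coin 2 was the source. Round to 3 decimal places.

Posterior probability ≈ 0.269

Tabulate prior·likelihood by source: [1] prior 0.333333, lik 0.51, product 0.1700; [2] prior 0.333333, lik 0.45, product 0.1500; [3] prior 0.333333, lik 0.71, product 0.2367.
Normalizing constant = 0.55667; the posterior for Coin 2 is its product over the sum, 0.1500/0.55667 = 0.269.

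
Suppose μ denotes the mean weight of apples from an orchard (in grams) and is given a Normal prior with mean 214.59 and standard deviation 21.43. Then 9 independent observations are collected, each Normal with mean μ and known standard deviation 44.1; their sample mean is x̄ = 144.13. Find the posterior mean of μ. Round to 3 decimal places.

Posterior mean ≈ 166.675

Prior precision 1/τ₀² = 1/21.43² = 0.00217749; data precision n/σ² = 9/44.1² = 0.00462770.
Posterior precision = 0.00217749 + 0.00462770 = 0.00680519.
Posterior mean = (0.00217749·214.59 + 0.00462770·144.13) / 0.00680519 = 166.675.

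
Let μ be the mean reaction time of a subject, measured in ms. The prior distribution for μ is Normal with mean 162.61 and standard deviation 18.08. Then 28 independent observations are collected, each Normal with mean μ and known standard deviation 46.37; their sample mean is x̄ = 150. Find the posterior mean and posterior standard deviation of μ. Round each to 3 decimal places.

Posterior mean ≈ 152.399; posterior SD ≈ 7.886

Prior precision 1/τ₀² = 1/18.08² = 0.00305917; data precision n/σ² = 28/46.37² = 0.0130222.
Posterior precision = 0.00305917 + 0.0130222 = 0.0160814, giving posterior SD = 1/√0.0160814 = 7.886.
Posterior mean = (0.00305917·162.61 + 0.0130222·150) / 0.0160814 = 152.399.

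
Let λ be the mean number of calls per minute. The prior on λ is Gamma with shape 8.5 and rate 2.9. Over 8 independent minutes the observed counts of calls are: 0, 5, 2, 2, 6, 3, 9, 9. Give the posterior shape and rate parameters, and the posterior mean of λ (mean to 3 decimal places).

Total count ∑xᵢ = 36 over n = 8 minutes.
Gamma is conjugate to the Poisson likelihood: posterior is Gamma(shape = 8.5+36 = 44.5, rate = 2.9+8 = 10.9).
E[λ | data] = 44.5/10.9 = 4.083.

Posterior: Gamma(shape=44.5, rate=10.9); mean ≈ 4.083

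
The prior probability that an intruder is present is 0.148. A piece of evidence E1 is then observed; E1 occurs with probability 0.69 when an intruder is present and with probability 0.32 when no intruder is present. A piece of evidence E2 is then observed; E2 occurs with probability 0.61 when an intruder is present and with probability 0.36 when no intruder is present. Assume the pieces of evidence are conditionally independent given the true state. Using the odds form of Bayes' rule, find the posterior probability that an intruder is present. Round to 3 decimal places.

Prior odds = 0.148/(1−0.148) = 0.17371.
Likelihood ratio for E1 = 0.69/0.32 = 2.1562.
Likelihood ratio for E2 = 0.61/0.36 = 1.6944.
Posterior odds = prior odds × LR₁ × LR₂ = 0.63467.
Posterior probability = odds/(1+odds) = 0.63467/1.6347 = 0.388.

Posterior probability ≈ 0.388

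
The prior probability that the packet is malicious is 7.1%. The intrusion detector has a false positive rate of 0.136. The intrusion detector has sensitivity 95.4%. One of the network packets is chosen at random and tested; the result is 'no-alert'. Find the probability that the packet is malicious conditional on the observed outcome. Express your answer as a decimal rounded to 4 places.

Let H be the event that the packet is malicious. P(H) = 0.071, so P(¬H) = 0.929. With E the 'no-alert' result, P(E|H) = 0.046 and P(E|¬H) = 0.864.
P(E) = 0.046·0.071 + 0.864·0.929 = 0.0032660 + 0.80266 = 0.80592.
By Bayes' theorem, P(H|E) = 0.0032660 / 0.80592 = 0.0041.

P(H | E) ≈ 0.0041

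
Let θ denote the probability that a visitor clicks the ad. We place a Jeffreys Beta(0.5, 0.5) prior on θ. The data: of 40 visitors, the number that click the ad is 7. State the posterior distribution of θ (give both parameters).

Posterior: Beta(7.5, 33.5)

The binomial likelihood is conjugate to the Beta prior: with 7 successes and 33 failures, the posterior is Beta(0.5+7, 0.5+33) = Beta(7.5, 33.5).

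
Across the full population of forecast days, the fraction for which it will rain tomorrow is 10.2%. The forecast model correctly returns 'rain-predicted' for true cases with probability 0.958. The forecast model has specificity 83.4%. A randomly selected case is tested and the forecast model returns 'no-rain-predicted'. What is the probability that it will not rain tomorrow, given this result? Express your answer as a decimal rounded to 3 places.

P(¬H | E) ≈ 0.994

Write H for 'it will rain tomorrow'. Prior odds H:¬H = 0.102/0.898 = 0.11359. For the 'no-rain-predicted' outcome, the likelihood ratio is 0.042/0.834 = 0.050360.
Posterior odds = 0.11359 × 0.050360 = 0.0057201, so P(H|E) = 0.0057201/(1+0.0057201) = 0.006. Then P(¬H|E) = 1 − 0.006 = 0.994.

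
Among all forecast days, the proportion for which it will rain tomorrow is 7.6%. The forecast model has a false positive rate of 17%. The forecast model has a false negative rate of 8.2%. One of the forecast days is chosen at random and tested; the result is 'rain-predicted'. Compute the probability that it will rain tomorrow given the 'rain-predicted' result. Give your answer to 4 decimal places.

P(H | E) ≈ 0.3076

Write H for 'it will rain tomorrow'. Prior odds H:¬H = 0.076/0.924 = 0.082251. For the 'rain-predicted' outcome, the likelihood ratio is 0.918/0.17 = 5.4000.
Posterior odds = 0.082251 × 5.4000 = 0.44416, so P(H|E) = 0.44416/(1+0.44416) = 0.3076.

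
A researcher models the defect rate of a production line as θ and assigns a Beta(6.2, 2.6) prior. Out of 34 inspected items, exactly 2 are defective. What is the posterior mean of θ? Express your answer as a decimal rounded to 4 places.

The binomial likelihood is conjugate to the Beta prior: with 2 successes and 32 failures, the posterior is Beta(6.2+2, 2.6+32) = Beta(8.2, 34.6).
Posterior mean = α/(α+β) = 8.2/42.8 = 0.1916.

Posterior mean ≈ 0.1916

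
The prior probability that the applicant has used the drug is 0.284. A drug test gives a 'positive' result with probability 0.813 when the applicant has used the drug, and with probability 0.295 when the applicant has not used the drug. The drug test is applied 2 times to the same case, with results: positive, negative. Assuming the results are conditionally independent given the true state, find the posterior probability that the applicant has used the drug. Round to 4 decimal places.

Let H be the event that the applicant has used the drug; start with P(H) = 0.284. P('positive'|H) = 0.813, P('positive'|¬H) = 0.295.
Update on result 1 ('positive'): P(H) ← 0.813·0.2840 / (0.813·0.2840 + 0.295·0.7160) = 0.23089/0.44211 = 0.5222.
Update on result 2 ('negative'): P(H) ← 0.187·0.5222 / (0.187·0.5222 + 0.705·0.4778) = 0.097660/0.43448 = 0.2248.

Posterior P(H) ≈ 0.2248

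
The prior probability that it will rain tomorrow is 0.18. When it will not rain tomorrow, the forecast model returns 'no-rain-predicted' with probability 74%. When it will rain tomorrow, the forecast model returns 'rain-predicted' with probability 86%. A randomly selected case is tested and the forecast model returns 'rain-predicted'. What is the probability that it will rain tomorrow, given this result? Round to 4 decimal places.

Let H be the event that it will rain tomorrow. P(H) = 0.18, so P(¬H) = 0.82. With E the 'rain-predicted' result, P(E|H) = 0.86 and P(E|¬H) = 0.26.
P(E) = 0.86·0.18 + 0.26·0.82 = 0.15480 + 0.21320 = 0.36800.
By Bayes' theorem, P(H|E) = 0.15480 / 0.36800 = 0.4207.

P(H | E) ≈ 0.4207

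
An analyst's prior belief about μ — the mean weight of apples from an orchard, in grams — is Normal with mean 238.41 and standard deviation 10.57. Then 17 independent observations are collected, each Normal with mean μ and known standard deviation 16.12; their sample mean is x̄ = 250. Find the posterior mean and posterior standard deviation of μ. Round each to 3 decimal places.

Posterior mean ≈ 248.605; posterior SD ≈ 3.667

Prior precision 1/τ₀² = 1/10.57² = 0.00895056; data precision n/σ² = 17/16.12² = 0.0654213.
Posterior precision = 0.00895056 + 0.0654213 = 0.0743718, giving posterior SD = 1/√0.0743718 = 3.667.
Posterior mean = (0.00895056·238.41 + 0.0654213·250) / 0.0743718 = 248.605.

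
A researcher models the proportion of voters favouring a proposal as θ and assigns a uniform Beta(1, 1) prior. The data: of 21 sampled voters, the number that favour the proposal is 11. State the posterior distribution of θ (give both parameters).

The binomial likelihood is conjugate to the Beta prior: with 11 successes and 10 failures, the posterior is Beta(1+11, 1+10) = Beta(12, 11).

Posterior: Beta(12, 11)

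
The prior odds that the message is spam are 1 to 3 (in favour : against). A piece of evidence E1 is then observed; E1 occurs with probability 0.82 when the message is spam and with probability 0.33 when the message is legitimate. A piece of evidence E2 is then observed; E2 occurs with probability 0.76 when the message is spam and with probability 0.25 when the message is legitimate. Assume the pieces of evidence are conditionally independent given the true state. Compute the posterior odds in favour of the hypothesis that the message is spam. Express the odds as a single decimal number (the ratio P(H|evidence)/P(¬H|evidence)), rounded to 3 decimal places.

Posterior odds ≈ 2.518

Prior odds = 1/3 = 0.33333.
Likelihood ratio for E1 = 0.82/0.33 = 2.4848.
Likelihood ratio for E2 = 0.76/0.25 = 3.0400.
Posterior odds = prior odds × LR₁ × LR₂ = 2.5180.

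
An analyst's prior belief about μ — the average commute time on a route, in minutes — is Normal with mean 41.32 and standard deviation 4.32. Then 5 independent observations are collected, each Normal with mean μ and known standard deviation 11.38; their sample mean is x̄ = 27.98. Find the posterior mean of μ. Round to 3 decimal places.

Prior precision 1/τ₀² = 1/4.32² = 0.0535837; data precision n/σ² = 5/11.38² = 0.0386087.
Posterior precision = 0.0535837 + 0.0386087 = 0.0921924.
Posterior mean = (0.0535837·41.32 + 0.0386087·27.98) / 0.0921924 = 35.733.

Posterior mean ≈ 35.733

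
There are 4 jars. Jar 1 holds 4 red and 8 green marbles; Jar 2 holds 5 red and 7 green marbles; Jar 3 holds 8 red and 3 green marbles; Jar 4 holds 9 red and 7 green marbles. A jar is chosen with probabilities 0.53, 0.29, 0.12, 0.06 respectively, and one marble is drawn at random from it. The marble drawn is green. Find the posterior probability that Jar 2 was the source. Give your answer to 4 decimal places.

Posterior probability ≈ 0.2909

P(green|Jar 1) = 0.6667; P(green|Jar 2) = 0.5833; P(green|Jar 3) = 0.2727; P(green|Jar 4) = 0.4375.
Prior × likelihood for each source: 0.53·0.6667=0.3533, 0.29·0.5833=0.1692, 0.12·0.2727=0.03273, 0.06·0.4375=0.02625. Summing gives P(green) = 0.58148.
P(Jar 2 | green) = 0.1692 / 0.58148 = 0.2909.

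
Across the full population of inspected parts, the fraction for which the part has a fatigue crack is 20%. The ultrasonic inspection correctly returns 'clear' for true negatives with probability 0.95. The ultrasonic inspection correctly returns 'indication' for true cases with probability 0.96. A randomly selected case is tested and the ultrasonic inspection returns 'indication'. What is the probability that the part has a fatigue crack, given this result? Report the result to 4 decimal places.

Let H be the event that the part has a fatigue crack. P(H) = 0.2, so P(¬H) = 0.8. With E the 'indication' result, P(E|H) = 0.96 and P(E|¬H) = 0.05.
P(E) = 0.96·0.2 + 0.05·0.8 = 0.19200 + 0.040000 = 0.23200.
By Bayes' theorem, P(H|E) = 0.19200 / 0.23200 = 0.8276.

P(H | E) ≈ 0.8276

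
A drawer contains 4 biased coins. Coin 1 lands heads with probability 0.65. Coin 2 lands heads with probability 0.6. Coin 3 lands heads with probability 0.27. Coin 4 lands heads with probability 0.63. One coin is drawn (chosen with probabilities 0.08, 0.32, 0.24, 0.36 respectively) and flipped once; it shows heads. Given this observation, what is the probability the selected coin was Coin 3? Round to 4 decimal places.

P(heads|C1) = 0.65; P(heads|C2) = 0.6; P(heads|C3) = 0.27; P(heads|C4) = 0.63.
Prior × likelihood for each source: 0.08·0.65=0.05200, 0.32·0.6=0.1920, 0.24·0.27=0.06480, 0.36·0.63=0.2268. Summing gives P(heads) = 0.53560.
P(Coin 3 | heads) = 0.06480 / 0.53560 = 0.1210.

Posterior probability ≈ 0.1210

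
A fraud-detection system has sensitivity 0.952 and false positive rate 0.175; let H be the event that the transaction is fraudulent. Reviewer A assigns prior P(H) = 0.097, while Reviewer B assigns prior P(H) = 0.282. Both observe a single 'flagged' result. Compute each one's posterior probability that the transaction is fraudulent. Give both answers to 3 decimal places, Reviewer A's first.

P('+'|H) = 0.952, P('+'|¬H) = 0.175.
Reviewer A: numerator 0.952·0.097 = 0.092344; evidence = 0.092344+0.175·0.903 = 0.25037; posterior = 0.369.
Reviewer B: numerator 0.952·0.282 = 0.26846; evidence = 0.26846+0.175·0.718 = 0.39411; posterior = 0.681.

Reviewer A: 0.369; Reviewer B: 0.681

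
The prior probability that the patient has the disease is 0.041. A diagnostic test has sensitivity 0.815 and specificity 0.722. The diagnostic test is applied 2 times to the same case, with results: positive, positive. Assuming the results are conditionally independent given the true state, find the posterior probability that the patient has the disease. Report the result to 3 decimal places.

Posterior P(H) ≈ 0.269

With H the event that the patient has the disease, the joint likelihood of the observed sequence is P(data|H) = 0.815·0.815 = 0.66422 and P(data|¬H) = 0.278·0.278 = 0.077284.
Bayes: P(H|data) = 0.041·0.66422 / (0.041·0.66422 + 0.959·0.077284) = 0.027233/0.10135 = 0.2687.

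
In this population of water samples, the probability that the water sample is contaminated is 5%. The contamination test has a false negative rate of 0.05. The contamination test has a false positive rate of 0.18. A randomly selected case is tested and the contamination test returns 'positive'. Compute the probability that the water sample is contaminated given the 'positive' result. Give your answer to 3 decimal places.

Write H for 'the water sample is contaminated'. Prior odds H:¬H = 0.05/0.95 = 0.052632. For the 'positive' outcome, the likelihood ratio is 0.95/0.18 = 5.2778.
Posterior odds = 0.052632 × 5.2778 = 0.27778, so P(H|E) = 0.27778/(1+0.27778) = 0.217.

P(H | E) ≈ 0.217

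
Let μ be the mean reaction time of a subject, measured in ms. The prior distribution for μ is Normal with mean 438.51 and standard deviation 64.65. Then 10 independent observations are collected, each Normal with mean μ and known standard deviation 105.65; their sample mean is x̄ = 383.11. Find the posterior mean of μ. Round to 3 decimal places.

Posterior mean ≈ 394.787

With known σ, the Normal prior is conjugate. Weight on the data is w = (n/σ²)/(n/σ² + 1/τ₀²) = 0.00089590/(0.00089590+0.00023926) = 0.78923.
Posterior mean = w·x̄ + (1−w)·μ₀ = 0.78923·383.11 + 0.21077·438.51 = 394.787.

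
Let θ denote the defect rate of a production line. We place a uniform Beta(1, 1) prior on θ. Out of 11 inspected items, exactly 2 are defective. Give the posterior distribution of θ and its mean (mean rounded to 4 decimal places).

Posterior: Beta(3, 10); mean ≈ 0.2308

The binomial likelihood is conjugate to the Beta prior: with 2 successes and 9 failures, the posterior is Beta(1+2, 1+9) = Beta(3, 10).
Posterior mean = α/(α+β) = 3/13 = 0.2308.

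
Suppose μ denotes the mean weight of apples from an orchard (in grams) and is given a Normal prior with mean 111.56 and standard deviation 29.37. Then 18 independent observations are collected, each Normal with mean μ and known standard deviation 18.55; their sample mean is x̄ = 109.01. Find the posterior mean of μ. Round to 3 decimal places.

Posterior mean ≈ 109.065

Prior precision 1/τ₀² = 1/29.37² = 0.00115929; data precision n/σ² = 18/18.55² = 0.0523100.
Posterior precision = 0.00115929 + 0.0523100 = 0.0534693.
Posterior mean = (0.00115929·111.56 + 0.0523100·109.01) / 0.0534693 = 109.065.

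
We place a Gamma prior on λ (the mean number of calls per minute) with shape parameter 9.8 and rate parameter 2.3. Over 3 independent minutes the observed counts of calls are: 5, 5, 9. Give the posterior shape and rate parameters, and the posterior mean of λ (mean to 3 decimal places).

Posterior: Gamma(shape=28.8, rate=5.3); mean ≈ 5.434

The Poisson likelihood adds the total count to the shape and the number of exposure periods to the rate. Here ∑xᵢ = 19 and n = 3, so shape 9.8→28.8 and rate 2.3→5.3.
Posterior mean = shape/rate = 28.8/5.3 = 5.434.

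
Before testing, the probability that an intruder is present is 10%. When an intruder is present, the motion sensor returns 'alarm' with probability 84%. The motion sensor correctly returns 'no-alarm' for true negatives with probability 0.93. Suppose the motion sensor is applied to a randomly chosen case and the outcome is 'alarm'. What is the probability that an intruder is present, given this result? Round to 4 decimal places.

Let H be the event that an intruder is present. P(H) = 0.1, so P(¬H) = 0.9. With E the 'alarm' result, P(E|H) = 0.84 and P(E|¬H) = 0.07.
P(E) = 0.84·0.1 + 0.07·0.9 = 0.084000 + 0.063000 = 0.14700.
By Bayes' theorem, P(H|E) = 0.084000 / 0.14700 = 0.5714.

P(H | E) ≈ 0.5714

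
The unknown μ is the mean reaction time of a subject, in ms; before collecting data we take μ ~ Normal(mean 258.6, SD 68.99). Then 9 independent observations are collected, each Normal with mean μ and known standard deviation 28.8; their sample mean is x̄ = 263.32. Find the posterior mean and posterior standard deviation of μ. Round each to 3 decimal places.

Posterior mean ≈ 263.230; posterior SD ≈ 9.508

With known σ, the Normal prior is conjugate. Weight on the data is w = (n/σ²)/(n/σ² + 1/τ₀²) = 0.0108507/(0.0108507+0.00021010) = 0.98100.
Posterior mean = w·x̄ + (1−w)·μ₀ = 0.98100·263.32 + 0.018995·258.6 = 263.230. Posterior variance = 1/(0.0108507+0.00021010) = 90.4094, so SD = 9.508.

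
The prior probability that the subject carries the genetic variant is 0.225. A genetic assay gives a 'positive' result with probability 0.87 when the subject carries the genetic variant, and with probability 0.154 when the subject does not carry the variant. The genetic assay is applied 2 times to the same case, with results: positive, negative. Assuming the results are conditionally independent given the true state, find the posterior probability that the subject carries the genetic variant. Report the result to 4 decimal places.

Posterior P(H) ≈ 0.2013

Let H be the event that the subject carries the genetic variant; start with P(H) = 0.225. P('positive'|H) = 0.87, P('positive'|¬H) = 0.154.
Update on result 1 ('positive'): P(H) ← 0.87·0.2250 / (0.87·0.2250 + 0.154·0.7750) = 0.19575/0.31510 = 0.6212.
Update on result 2 ('negative'): P(H) ← 0.13·0.6212 / (0.13·0.6212 + 0.846·0.3788) = 0.080760/0.40120 = 0.2013.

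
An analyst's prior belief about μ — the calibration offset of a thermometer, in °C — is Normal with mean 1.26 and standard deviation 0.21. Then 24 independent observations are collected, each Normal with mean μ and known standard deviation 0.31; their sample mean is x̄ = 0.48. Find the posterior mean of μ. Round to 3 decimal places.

Prior precision 1/τ₀² = 1/0.21² = 22.6757; data precision n/σ² = 24/0.31² = 249.740.
Posterior precision = 22.6757 + 249.740 = 272.416.
Posterior mean = (22.6757·1.26 + 249.740·0.48) / 272.416 = 0.545.

Posterior mean ≈ 0.545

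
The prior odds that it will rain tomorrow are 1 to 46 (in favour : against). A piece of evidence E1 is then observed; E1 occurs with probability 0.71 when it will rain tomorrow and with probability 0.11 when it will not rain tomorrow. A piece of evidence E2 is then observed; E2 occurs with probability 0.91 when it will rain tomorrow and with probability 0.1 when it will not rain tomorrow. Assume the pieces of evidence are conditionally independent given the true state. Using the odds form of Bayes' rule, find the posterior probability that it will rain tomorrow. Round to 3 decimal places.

Prior odds = 1/46 = 0.021739.
Likelihood ratio for E1 = 0.71/0.11 = 6.4545.
Likelihood ratio for E2 = 0.91/0.1 = 9.1000.
Posterior odds = prior odds × LR₁ × LR₂ = 1.2769.
Posterior probability = odds/(1+odds) = 1.2769/2.2769 = 0.561.

Posterior probability ≈ 0.561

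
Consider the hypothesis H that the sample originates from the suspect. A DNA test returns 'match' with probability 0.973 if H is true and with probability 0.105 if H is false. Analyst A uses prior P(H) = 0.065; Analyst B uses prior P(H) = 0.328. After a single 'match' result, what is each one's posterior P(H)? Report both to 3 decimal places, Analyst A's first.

Analyst A: 0.392; Analyst B: 0.819

The likelihood ratio for a 'match' result is 0.973/0.105 = 9.2667.
Analyst A: prior odds 0.065/0.935 = 0.069519; posterior odds 0.64421; posterior probability 0.392.
Analyst B: prior odds 0.328/0.672 = 0.48810; posterior odds 4.5230; posterior probability 0.819.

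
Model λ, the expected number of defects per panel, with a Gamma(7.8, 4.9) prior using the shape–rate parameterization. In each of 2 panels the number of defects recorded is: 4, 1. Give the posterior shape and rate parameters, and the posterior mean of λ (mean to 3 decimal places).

Posterior: Gamma(shape=12.8, rate=6.9); mean ≈ 1.855

Total count ∑xᵢ = 5 over n = 2 panels.
Gamma is conjugate to the Poisson likelihood: posterior is Gamma(shape = 7.8+5 = 12.8, rate = 4.9+2 = 6.9).
E[λ | data] = 12.8/6.9 = 1.855.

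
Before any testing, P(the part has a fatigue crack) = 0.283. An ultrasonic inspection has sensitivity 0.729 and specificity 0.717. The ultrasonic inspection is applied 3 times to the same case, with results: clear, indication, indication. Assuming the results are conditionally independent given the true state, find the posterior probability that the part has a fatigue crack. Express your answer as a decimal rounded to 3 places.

Posterior P(H) ≈ 0.497

Let H be the event that the part has a fatigue crack; start with P(H) = 0.283. P('indication'|H) = 0.729, P('indication'|¬H) = 0.283.
Update on result 1 ('clear'): P(H) ← 0.271·0.2830 / (0.271·0.2830 + 0.717·0.7170) = 0.076693/0.59078 = 0.1298.
Update on result 2 ('indication'): P(H) ← 0.729·0.1298 / (0.729·0.1298 + 0.283·0.8702) = 0.094636/0.34090 = 0.2776.
Update on result 3 ('indication'): P(H) ← 0.729·0.2776 / (0.729·0.2776 + 0.283·0.7224) = 0.20238/0.40681 = 0.4975.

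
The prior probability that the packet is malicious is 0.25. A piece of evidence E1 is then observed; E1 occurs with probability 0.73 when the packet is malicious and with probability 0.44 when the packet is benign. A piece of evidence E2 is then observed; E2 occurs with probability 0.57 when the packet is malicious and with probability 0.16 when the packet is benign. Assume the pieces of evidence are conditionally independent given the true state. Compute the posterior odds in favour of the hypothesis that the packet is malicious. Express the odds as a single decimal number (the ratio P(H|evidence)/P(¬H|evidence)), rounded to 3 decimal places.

Posterior odds ≈ 1.970

Prior odds = 0.25/(1−0.25) = 0.33333. In log-odds, ln(0.33333) = -1.0986.
Add log likelihood ratios: ln(1.6591) + ln(3.5625) = 1.7767.
Posterior log-odds = 0.67812, so posterior odds = exp(0.67812) = 1.9702.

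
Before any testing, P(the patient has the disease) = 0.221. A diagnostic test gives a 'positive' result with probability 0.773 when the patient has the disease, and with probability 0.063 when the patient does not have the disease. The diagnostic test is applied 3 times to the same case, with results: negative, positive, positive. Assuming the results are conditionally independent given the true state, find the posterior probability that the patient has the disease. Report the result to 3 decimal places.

Let H be the event that the patient has the disease; start with P(H) = 0.221. P('positive'|H) = 0.773, P('positive'|¬H) = 0.063.
Update on result 1 ('negative'): P(H) ← 0.227·0.2210 / (0.227·0.2210 + 0.937·0.7790) = 0.050167/0.78009 = 0.0643.
Update on result 2 ('positive'): P(H) ← 0.773·0.0643 / (0.773·0.0643 + 0.063·0.9357) = 0.049711/0.10866 = 0.4575.
Update on result 3 ('positive'): P(H) ← 0.773·0.4575 / (0.773·0.4575 + 0.063·0.5425) = 0.35364/0.38782 = 0.9119.

Posterior P(H) ≈ 0.912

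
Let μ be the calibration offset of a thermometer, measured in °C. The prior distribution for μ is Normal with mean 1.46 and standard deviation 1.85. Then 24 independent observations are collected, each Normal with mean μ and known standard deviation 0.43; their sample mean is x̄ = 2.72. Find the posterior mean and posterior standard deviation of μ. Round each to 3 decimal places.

Posterior mean ≈ 2.717; posterior SD ≈ 0.088

Prior precision 1/τ₀² = 1/1.85² = 0.292184; data precision n/σ² = 24/0.43² = 129.800.
Posterior precision = 0.292184 + 129.800 = 130.092, giving posterior SD = 1/√130.092 = 0.088.
Posterior mean = (0.292184·1.46 + 129.800·2.72) / 130.092 = 2.717.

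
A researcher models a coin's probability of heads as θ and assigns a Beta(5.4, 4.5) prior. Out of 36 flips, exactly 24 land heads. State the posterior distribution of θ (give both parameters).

Observing 24 successes and 12 failures updates Beta(5.4, 4.5) by adding the success and failure counts to the two shape parameters: α = 5.4+24 = 29.4, β = 4.5+12 = 16.5.

Posterior: Beta(29.4, 16.5)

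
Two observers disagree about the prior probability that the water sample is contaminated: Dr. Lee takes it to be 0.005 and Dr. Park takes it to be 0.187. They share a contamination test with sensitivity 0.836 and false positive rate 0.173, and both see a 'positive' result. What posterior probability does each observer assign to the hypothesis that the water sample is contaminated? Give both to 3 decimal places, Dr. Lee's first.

Dr. Lee: 0.024; Dr. Park: 0.526

The likelihood ratio for a 'positive' result is 0.836/0.173 = 4.8324.
Dr. Lee: prior odds 0.005/0.995 = 0.0050251; posterior odds 0.024283; posterior probability 0.024.
Dr. Park: prior odds 0.187/0.813 = 0.23001; posterior odds 1.1115; posterior probability 0.526.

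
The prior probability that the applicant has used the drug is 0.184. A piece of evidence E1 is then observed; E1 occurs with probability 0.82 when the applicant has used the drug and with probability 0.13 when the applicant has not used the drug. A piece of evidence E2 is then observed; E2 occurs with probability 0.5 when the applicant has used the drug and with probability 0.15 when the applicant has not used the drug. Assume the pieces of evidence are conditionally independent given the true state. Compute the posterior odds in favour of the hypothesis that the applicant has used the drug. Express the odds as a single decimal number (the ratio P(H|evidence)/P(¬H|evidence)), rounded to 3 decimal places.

Prior odds = 0.184/(1−0.184) = 0.22549.
Likelihood ratio for E1 = 0.82/0.13 = 6.3077.
Likelihood ratio for E2 = 0.5/0.15 = 3.3333.
Posterior odds = prior odds × LR₁ × LR₂ = 4.7411.

Posterior odds ≈ 4.741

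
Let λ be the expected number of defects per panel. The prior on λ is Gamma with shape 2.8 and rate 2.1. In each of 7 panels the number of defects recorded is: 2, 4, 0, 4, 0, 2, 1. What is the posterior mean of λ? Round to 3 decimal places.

Posterior mean ≈ 1.736

The Poisson likelihood adds the total count to the shape and the number of exposure periods to the rate. Here ∑xᵢ = 13 and n = 7, so shape 2.8→15.8 and rate 2.1→9.1.
E[λ | data] = 15.8/9.1 = 1.736.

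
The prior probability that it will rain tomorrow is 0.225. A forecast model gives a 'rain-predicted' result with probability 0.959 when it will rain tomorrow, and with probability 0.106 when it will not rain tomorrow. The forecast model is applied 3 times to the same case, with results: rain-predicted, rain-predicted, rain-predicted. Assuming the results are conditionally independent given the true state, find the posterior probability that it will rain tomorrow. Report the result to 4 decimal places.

With H the event that it will rain tomorrow, the joint likelihood of the observed sequence is P(data|H) = 0.959·0.959·0.959 = 0.88197 and P(data|¬H) = 0.106·0.106·0.106 = 0.0011910.
Bayes: P(H|data) = 0.225·0.88197 / (0.225·0.88197 + 0.775·0.0011910) = 0.19844/0.19937 = 0.9954.

Posterior P(H) ≈ 0.9954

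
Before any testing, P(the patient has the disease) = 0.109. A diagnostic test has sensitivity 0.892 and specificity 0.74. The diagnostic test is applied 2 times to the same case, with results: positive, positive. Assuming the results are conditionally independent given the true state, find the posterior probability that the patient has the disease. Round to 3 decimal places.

Posterior P(H) ≈ 0.590

Let H be the event that the patient has the disease; start with P(H) = 0.109. P('positive'|H) = 0.892, P('positive'|¬H) = 0.26.
Update on result 1 ('positive'): P(H) ← 0.892·0.1090 / (0.892·0.1090 + 0.26·0.8910) = 0.097228/0.32889 = 0.2956.
Update on result 2 ('positive'): P(H) ← 0.892·0.2956 / (0.892·0.2956 + 0.26·0.7044) = 0.26370/0.44684 = 0.5901.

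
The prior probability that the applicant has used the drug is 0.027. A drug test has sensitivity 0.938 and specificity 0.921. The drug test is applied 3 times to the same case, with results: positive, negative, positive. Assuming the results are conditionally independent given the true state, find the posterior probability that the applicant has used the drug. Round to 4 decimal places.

With H the event that the applicant has used the drug, the joint likelihood of the observed sequence is P(data|H) = 0.938·0.062·0.938 = 0.054550 and P(data|¬H) = 0.079·0.921·0.079 = 0.0057480.
Bayes: P(H|data) = 0.027·0.054550 / (0.027·0.054550 + 0.973·0.0057480) = 0.0014729/0.0070656 = 0.2085.

Posterior P(H) ≈ 0.2085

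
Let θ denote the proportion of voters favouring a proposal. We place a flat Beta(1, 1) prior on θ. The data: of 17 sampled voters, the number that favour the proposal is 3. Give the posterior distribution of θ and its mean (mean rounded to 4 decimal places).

Posterior: Beta(4, 15); mean ≈ 0.2105

The binomial likelihood is conjugate to the Beta prior: with 3 successes and 14 failures, the posterior is Beta(1+3, 1+14) = Beta(4, 15).
E[θ | data] = 4/(4+15) = 0.2105.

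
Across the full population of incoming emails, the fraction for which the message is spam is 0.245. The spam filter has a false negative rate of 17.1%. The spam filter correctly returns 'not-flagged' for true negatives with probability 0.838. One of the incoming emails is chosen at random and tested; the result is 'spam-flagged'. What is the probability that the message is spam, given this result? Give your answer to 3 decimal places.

Write H for 'the message is spam'. Prior odds H:¬H = 0.245/0.755 = 0.32450. For the 'spam-flagged' outcome, the likelihood ratio is 0.829/0.162 = 5.1173.
Posterior odds = 0.32450 × 5.1173 = 1.6606, so P(H|E) = 1.6606/(1+1.6606) = 0.624.

P(H | E) ≈ 0.624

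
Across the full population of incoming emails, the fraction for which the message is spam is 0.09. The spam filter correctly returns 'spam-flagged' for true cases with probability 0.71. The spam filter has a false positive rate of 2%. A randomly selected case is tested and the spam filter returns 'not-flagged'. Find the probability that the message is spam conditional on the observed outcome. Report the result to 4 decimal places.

Write H for 'the message is spam'. Prior odds H:¬H = 0.09/0.91 = 0.098901. For the 'not-flagged' outcome, the likelihood ratio is 0.29/0.98 = 0.29592.
Posterior odds = 0.098901 × 0.29592 = 0.029267, so P(H|E) = 0.029267/(1+0.029267) = 0.0284.

P(H | E) ≈ 0.0284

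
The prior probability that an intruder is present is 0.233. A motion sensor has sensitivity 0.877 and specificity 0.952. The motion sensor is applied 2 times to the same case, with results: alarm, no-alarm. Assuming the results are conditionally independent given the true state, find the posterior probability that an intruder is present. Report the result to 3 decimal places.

Let H be the event that an intruder is present; start with P(H) = 0.233. P('alarm'|H) = 0.877, P('alarm'|¬H) = 0.048.
Update on result 1 ('alarm'): P(H) ← 0.877·0.2330 / (0.877·0.2330 + 0.048·0.7670) = 0.20434/0.24116 = 0.8473.
Update on result 2 ('no-alarm'): P(H) ← 0.123·0.8473 / (0.123·0.8473 + 0.952·0.1527) = 0.10422/0.24956 = 0.4176.

Posterior P(H) ≈ 0.418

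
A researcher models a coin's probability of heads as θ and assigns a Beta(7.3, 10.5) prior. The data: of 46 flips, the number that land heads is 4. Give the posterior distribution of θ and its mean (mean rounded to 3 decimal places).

Observing 4 successes and 42 failures updates Beta(7.3, 10.5) by adding the success and failure counts to the two shape parameters: α = 7.3+4 = 11.3, β = 10.5+42 = 52.5.
E[θ | data] = 11.3/(11.3+52.5) = 0.177.

Posterior: Beta(11.3, 52.5); mean ≈ 0.177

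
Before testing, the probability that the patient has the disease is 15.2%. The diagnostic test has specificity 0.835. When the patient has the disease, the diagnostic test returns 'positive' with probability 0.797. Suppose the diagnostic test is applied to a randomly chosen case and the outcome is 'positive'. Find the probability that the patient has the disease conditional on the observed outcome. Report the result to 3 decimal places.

Write H for 'the patient has the disease'. Prior odds H:¬H = 0.152/0.848 = 0.17925. For the 'positive' outcome, the likelihood ratio is 0.797/0.165 = 4.8303.
Posterior odds = 0.17925 × 4.8303 = 0.86581, so P(H|E) = 0.86581/(1+0.86581) = 0.464.

P(H | E) ≈ 0.464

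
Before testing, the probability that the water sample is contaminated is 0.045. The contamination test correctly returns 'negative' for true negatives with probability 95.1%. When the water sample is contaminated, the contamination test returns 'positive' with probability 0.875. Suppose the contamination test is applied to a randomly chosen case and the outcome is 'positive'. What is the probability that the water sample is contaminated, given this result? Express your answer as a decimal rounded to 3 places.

P(H | E) ≈ 0.457

Let H be the event that the water sample is contaminated. P(H) = 0.045, so P(¬H) = 0.955. With E the 'positive' result, P(E|H) = 0.875 and P(E|¬H) = 0.049.
P(E) = 0.875·0.045 + 0.049·0.955 = 0.039375 + 0.046795 = 0.086170.
By Bayes' theorem, P(H|E) = 0.039375 / 0.086170 = 0.457.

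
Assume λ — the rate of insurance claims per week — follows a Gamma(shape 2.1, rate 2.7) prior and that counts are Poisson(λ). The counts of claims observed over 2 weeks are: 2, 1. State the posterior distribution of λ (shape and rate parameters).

Posterior: Gamma(shape=5.1, rate=4.7)

Total count ∑xᵢ = 3 over n = 2 weeks.
Gamma is conjugate to the Poisson likelihood: posterior is Gamma(shape = 2.1+3 = 5.1, rate = 2.7+2 = 4.7).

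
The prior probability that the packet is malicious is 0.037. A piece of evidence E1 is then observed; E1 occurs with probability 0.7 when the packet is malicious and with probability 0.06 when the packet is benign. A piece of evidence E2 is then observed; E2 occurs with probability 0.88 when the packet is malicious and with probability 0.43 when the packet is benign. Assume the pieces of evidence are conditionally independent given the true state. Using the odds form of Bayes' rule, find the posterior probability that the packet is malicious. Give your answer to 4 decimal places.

Prior odds = 0.037/(1−0.037) = 0.038422.
Likelihood ratio for E1 = 0.7/0.06 = 11.667.
Likelihood ratio for E2 = 0.88/0.43 = 2.0465.
Posterior odds = prior odds × LR₁ × LR₂ = 0.91735.
Posterior probability = odds/(1+odds) = 0.91735/1.9174 = 0.4784.

Posterior probability ≈ 0.4784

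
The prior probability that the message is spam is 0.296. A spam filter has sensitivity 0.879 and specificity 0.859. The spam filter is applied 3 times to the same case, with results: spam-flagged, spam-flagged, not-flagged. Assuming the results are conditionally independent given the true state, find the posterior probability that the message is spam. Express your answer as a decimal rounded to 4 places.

Posterior P(H) ≈ 0.6971

With H the event that the message is spam, the joint likelihood of the observed sequence is P(data|H) = 0.879·0.879·0.121 = 0.093490 and P(data|¬H) = 0.141·0.141·0.859 = 0.017078.
Bayes: P(H|data) = 0.296·0.093490 / (0.296·0.093490 + 0.704·0.017078) = 0.027673/0.039696 = 0.6971.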